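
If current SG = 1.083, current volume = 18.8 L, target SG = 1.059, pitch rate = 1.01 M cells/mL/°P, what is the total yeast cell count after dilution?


V_w = V·((SG_c−1)/(SG_t−1)−1);  °P = 259 − 259/SG_t;  cells = rate·(V+V_w)·°P
V_w = 18.8·((1.083−1)/(1.059−1)−1) = 7.6475
V_final = 18.8 + 7.6475 = 26.4475
°P = 259 − 259/1.059 = 14.4297
cells = 1.01·26.4475·14.4297

385.4438 billion cells


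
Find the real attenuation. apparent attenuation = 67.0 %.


RA = AA · 0.8192
RA = 67.0 · 0.8192

54.8864 %


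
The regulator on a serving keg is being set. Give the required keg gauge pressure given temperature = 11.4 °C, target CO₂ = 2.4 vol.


psi = vols/(0.01821 + 0.09011·e^(−0.04·T)) − 14.695
psi = 2.4/(0.01821 + 0.09011·e^(−0.04·11.4)) − 14.695

17.1678 psi


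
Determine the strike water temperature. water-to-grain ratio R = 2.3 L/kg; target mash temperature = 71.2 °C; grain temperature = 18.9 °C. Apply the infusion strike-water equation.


T_strike = (0.41/R)·(T_mash − T_grain) + T_mash
T_strike = (0.41/2.3)·(71.2 − 18.9) + 71.2

80.5230 °C


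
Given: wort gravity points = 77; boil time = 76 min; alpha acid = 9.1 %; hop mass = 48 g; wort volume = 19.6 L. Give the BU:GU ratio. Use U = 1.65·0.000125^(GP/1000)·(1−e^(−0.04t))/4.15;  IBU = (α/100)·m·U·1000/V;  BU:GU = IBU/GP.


U = 1.65·0.000125^(77/1000)·(1−e^(−0.04·76))/4.15 = 0.1895
IBU = (9.1/100)·48·0.1895·1000/19.6 = 42.2315
BU:GU = 42.2315/77

0.5485


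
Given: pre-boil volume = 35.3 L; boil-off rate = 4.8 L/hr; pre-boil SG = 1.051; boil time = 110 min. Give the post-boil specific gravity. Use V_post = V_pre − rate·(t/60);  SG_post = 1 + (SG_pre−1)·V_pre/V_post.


V_post = 35.3 − 4.8·(110/60) = 26.5000
SG_post = 1 + (1.051 − 1)·35.3/26.5000

1.0679


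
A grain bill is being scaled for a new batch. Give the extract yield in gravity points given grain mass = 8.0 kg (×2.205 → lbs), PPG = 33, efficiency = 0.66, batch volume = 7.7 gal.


points = lbs × PPG × eff / vol
lbs = 8.0 × 2.205 = 17.6400
points = 17.6400 × 33 × 0.66 / 7.7

49.8960 points


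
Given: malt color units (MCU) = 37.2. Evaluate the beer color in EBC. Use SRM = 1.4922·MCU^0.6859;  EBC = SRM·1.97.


SRM = 1.4922·37.2^0.6859 = 17.8264
EBC = 17.8264·1.97

35.1179 EBC


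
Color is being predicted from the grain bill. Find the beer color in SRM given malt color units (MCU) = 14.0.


SRM = 1.4922 · MCU^0.6859
SRM = 1.4922 · 14.0^0.6859

9.1192 SRM


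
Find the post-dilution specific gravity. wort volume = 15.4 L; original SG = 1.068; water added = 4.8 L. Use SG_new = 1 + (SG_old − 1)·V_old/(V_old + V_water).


pts = (1.068 − 1)·1000·15.4/(15.4 + 4.8) = 51.8416
SG_new = 1 + 51.8416/1000

1.0518


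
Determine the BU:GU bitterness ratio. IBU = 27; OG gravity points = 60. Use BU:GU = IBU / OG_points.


BU:GU = 27 / 60

0.4500


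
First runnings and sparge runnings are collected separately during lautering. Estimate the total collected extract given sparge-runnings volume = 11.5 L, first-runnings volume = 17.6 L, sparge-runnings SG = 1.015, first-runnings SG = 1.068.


total = Σ (SG_i − 1)·1000·V_i
first = (1.068 − 1)·1000·17.6 = 1196.8000
sparge = (1.015 − 1)·1000·11.5 = 172.5000
total = 1196.8000 + 172.5000

1369.3000 gravity·L


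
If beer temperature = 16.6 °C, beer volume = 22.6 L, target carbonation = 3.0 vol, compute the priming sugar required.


residual = 14.695·(0.01821 + 0.09011·e^(−0.04·T));  sugar = (target − residual)·4.0·V
residual = 14.695·(0.01821 + 0.09011·e^(−0.04·16.6)) = 0.9493
sugar = (3.0 − 0.9493)·4.0·22.6

185.3868 g


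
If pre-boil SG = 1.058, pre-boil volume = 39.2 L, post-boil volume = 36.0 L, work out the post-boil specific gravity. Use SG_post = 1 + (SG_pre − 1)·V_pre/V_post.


pts_pre = (1.058 − 1)·1000 = 58.0000
pts_post = 58.0000·39.2/36.0 = 63.1556
SG_post = 1 + 63.1556/1000

1.0632


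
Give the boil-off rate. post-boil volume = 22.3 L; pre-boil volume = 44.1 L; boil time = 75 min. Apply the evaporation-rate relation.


rate = (V_pre − V_post) / (t_min/60)
rate = (44.1 − 22.3) / (75/60)

17.4400 L/hr


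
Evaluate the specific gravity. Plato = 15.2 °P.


SG = 259/(259 − P)
SG = 259/(259 − 15.2)

1.0623


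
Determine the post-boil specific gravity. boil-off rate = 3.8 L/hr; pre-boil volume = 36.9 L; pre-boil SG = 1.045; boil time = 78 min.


V_post = V_pre − rate·(t/60);  SG_post = 1 + (SG_pre−1)·V_pre/V_post
V_post = 36.9 − 3.8·(78/60) = 31.9600
SG_post = 1 + (1.045 − 1)·36.9/31.9600

1.0520


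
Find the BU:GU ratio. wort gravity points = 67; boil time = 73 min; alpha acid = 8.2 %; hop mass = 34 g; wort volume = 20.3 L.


U = 1.65·0.000125^(GP/1000)·(1−e^(−0.04t))/4.15;  IBU = (α/100)·m·U·1000/V;  BU:GU = IBU/GP
U = 1.65·0.000125^(67/1000)·(1−e^(−0.04·73))/4.15 = 0.2060
IBU = (8.2/100)·34·0.2060·1000/20.3 = 28.2909
BU:GU = 28.2909/67

0.4223


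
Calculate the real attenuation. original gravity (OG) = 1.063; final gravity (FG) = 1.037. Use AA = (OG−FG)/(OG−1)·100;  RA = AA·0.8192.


AA = (1.063 − 1.037)/(1.063 − 1)·100 = 41.2698
RA = 41.2698·0.8192

33.8083 %


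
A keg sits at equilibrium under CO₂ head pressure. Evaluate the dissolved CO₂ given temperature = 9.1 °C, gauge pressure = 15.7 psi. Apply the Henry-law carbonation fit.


vols = (P + 14.695)·(0.01821 + 0.09011·e^(−0.04·T))
vols = (15.7 + 14.695)·(0.01821 + 0.09011·e^(−0.04·9.1))

2.4567 volumes


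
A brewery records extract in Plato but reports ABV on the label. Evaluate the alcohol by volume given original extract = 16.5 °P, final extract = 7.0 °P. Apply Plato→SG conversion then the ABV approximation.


SG = 259/(259 − P);  ABV = (OG − FG)·131.25
OG = 259/(259 − 16.5) = 1.0680
FG = 259/(259 − 7.0) = 1.0278
ABV = (1.0680 − 1.0278)·131.25

5.2846 % ABV


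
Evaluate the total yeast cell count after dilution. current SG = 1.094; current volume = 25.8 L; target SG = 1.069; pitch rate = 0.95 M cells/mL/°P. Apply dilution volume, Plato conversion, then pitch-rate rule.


V_w = V·((SG_c−1)/(SG_t−1)−1);  °P = 259 − 259/SG_t;  cells = rate·(V+V_w)·°P
V_w = 25.8·((1.094−1)/(1.069−1)−1) = 9.3478
V_final = 25.8 + 9.3478 = 35.1478
°P = 259 − 259/1.069 = 16.7175
cells = 0.95·35.1478·16.7175

558.2044 billion cells


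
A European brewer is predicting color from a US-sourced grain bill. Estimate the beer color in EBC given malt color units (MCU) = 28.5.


SRM = 1.4922·MCU^0.6859;  EBC = SRM·1.97
SRM = 1.4922·28.5^0.6859 = 14.8493
EBC = 14.8493·1.97

29.2531 EBC


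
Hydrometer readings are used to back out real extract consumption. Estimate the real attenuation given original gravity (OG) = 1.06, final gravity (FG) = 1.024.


AA = (OG−FG)/(OG−1)·100;  RA = AA·0.8192
AA = (1.06 − 1.024)/(1.06 − 1)·100 = 60.0000
RA = 60.0000·0.8192

49.1520 %


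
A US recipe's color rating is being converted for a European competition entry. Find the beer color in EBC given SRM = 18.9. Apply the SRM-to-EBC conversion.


EBC = SRM · 1.97
EBC = 18.9 · 1.97

37.2330 EBC


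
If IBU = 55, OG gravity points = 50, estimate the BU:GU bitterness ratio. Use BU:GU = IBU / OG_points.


BU:GU = 55 / 50

1.1000


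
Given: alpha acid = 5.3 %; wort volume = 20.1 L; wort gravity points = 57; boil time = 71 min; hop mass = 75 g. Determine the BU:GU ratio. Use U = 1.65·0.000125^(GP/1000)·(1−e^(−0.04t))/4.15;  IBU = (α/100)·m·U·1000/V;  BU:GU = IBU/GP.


U = 1.65·0.000125^(57/1000)·(1−e^(−0.04·71))/4.15 = 0.2243
IBU = (5.3/100)·75·0.2243·1000/20.1 = 44.3563
BU:GU = 44.3563/57

0.7782


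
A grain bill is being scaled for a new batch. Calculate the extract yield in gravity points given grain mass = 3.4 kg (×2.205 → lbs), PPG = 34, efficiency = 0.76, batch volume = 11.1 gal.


points = lbs × PPG × eff / vol
lbs = 3.4 × 2.205 = 7.4970
points = 7.4970 × 34 × 0.76 / 11.1

17.4525 points


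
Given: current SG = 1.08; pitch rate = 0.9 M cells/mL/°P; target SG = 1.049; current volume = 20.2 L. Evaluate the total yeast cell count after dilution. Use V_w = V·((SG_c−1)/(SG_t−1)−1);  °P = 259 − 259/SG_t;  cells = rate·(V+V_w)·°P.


V_w = 20.2·((1.08−1)/(1.049−1)−1) = 12.7796
V_final = 20.2 + 12.7796 = 32.9796
°P = 259 − 259/1.049 = 12.0982
cells = 0.9·32.9796·12.0982

359.0940 billion cells


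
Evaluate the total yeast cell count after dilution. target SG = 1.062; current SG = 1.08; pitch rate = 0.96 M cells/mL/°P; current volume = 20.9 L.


V_w = V·((SG_c−1)/(SG_t−1)−1);  °P = 259 − 259/SG_t;  cells = rate·(V+V_w)·°P
V_w = 20.9·((1.08−1)/(1.062−1)−1) = 6.0677
V_final = 20.9 + 6.0677 = 26.9677
°P = 259 − 259/1.062 = 15.1205
cells = 0.96·26.9677·15.1205

391.4558 billion cells


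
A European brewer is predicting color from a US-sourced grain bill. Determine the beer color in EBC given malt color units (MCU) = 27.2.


SRM = 1.4922·MCU^0.6859;  EBC = SRM·1.97
SRM = 1.4922·27.2^0.6859 = 14.3813
EBC = 14.3813·1.97

28.3311 EBC


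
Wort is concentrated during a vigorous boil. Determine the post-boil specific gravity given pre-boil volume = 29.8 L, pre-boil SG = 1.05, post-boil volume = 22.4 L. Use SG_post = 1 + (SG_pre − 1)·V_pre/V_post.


pts_pre = (1.05 − 1)·1000 = 50.0000
pts_post = 50.0000·29.8/22.4 = 66.5179
SG_post = 1 + 66.5179/1000

1.0665


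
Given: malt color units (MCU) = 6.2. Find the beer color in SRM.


SRM = 1.4922 · MCU^0.6859
SRM = 1.4922 · 6.2^0.6859

5.2159 SRM


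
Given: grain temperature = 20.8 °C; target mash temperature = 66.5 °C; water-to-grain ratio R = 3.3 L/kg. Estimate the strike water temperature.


T_strike = (0.41/R)·(T_mash − T_grain) + T_mash
T_strike = (0.41/3.3)·(66.5 − 20.8) + 66.5

72.1779 °C


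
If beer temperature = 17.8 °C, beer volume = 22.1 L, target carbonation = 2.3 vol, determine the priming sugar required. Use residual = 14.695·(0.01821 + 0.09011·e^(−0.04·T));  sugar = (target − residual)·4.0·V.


residual = 14.695·(0.01821 + 0.09011·e^(−0.04·17.8)) = 0.9173
sugar = (2.3 − 0.9173)·4.0·22.1

122.2294 g


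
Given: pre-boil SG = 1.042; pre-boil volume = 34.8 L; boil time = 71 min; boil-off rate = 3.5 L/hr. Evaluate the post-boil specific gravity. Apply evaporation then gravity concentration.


V_post = V_pre − rate·(t/60);  SG_post = 1 + (SG_pre−1)·V_pre/V_post
V_post = 34.8 − 3.5·(71/60) = 30.6583
SG_post = 1 + (1.042 − 1)·34.8/30.6583

1.0477


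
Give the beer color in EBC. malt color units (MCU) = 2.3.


SRM = 1.4922·MCU^0.6859;  EBC = SRM·1.97
SRM = 1.4922·2.3^0.6859 = 2.6420
EBC = 2.6420·1.97

5.2048 EBC


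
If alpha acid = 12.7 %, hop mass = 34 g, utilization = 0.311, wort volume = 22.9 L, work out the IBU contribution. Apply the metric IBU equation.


IBU = (α/100)·mass·U·1000 / V
IBU = (12.7/100)·34·0.311·1000 / 22.9

58.6418 IBU


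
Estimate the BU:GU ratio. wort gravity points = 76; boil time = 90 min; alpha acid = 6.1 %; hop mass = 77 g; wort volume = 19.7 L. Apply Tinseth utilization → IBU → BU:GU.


U = 1.65·0.000125^(GP/1000)·(1−e^(−0.04t))/4.15;  IBU = (α/100)·m·U·1000/V;  BU:GU = IBU/GP
U = 1.65·0.000125^(76/1000)·(1−e^(−0.04·90))/4.15 = 0.1953
IBU = (6.1/100)·77·0.1953·1000/19.7 = 46.5719
BU:GU = 46.5719/76

0.6128


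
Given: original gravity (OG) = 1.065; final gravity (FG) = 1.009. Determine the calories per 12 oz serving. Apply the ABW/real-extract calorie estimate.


ABW = (OG−FG)·131.25·0.79/FG;  °P = 259 − 259/SG (for OG→OE and FG→AE);  RE = 0.1808·OE + 0.8192·AE;  Cal = (6.9·ABW + 4·(RE−0.1))·FG·3.55
ABW = (1.065 − 1.009)·131.25·0.79/1.009 = 5.7547
OE = 259 − 259/1.065 = 15.8075 °P
AE = 259 − 259/1.009 = 2.3102 °P
RE = 0.1808·15.8075 + 0.8192·2.3102 = 4.7505 °P
Cal = (6.9·5.7547 + 4·(4.7505−0.1))·1.009·3.55

208.8619 kcal


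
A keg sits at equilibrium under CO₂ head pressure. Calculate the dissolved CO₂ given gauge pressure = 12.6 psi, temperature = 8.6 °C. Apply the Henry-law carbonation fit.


vols = (P + 14.695)·(0.01821 + 0.09011·e^(−0.04·T))
vols = (12.6 + 14.695)·(0.01821 + 0.09011·e^(−0.04·8.6))

2.2407 volumes


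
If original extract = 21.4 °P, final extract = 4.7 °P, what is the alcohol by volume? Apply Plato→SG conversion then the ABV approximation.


SG = 259/(259 − P);  ABV = (OG − FG)·131.25
OG = 259/(259 − 21.4) = 1.0901
FG = 259/(259 − 4.7) = 1.0185
ABV = (1.0901 − 1.0185)·131.25

9.3956 % ABV


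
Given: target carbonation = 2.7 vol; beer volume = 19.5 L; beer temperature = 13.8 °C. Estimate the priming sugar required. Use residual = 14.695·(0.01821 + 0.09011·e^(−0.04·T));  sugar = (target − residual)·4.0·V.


residual = 14.695·(0.01821 + 0.09011·e^(−0.04·13.8)) = 1.0300
sugar = (2.7 − 1.0300)·4.0·19.5

130.2563 g


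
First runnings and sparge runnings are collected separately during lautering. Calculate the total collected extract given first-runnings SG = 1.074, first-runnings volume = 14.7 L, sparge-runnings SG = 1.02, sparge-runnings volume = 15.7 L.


total = Σ (SG_i − 1)·1000·V_i
first = (1.074 − 1)·1000·14.7 = 1087.8000
sparge = (1.02 − 1)·1000·15.7 = 314.0000
total = 1087.8000 + 314.0000

1401.8000 gravity·L


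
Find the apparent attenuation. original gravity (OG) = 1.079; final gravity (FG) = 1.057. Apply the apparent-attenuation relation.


AA = (OG − FG)/(OG − 1) · 100
AA = (1.079 − 1.057)/(1.079 − 1) · 100

27.8481 %


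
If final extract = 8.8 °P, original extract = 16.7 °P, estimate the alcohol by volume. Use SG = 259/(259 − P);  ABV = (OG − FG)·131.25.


OG = 259/(259 − 16.7) = 1.0689
FG = 259/(259 − 8.8) = 1.0352
ABV = (1.0689 − 1.0352)·131.25

4.4298 % ABV


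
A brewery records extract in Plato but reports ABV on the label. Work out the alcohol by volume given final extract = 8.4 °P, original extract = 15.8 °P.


SG = 259/(259 − P);  ABV = (OG − FG)·131.25
OG = 259/(259 − 15.8) = 1.0650
FG = 259/(259 − 8.4) = 1.0335
ABV = (1.0650 − 1.0335)·131.25

4.1275 % ABV


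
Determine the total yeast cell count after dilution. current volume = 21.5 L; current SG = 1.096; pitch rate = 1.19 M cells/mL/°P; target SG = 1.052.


V_w = V·((SG_c−1)/(SG_t−1)−1);  °P = 259 − 259/SG_t;  cells = rate·(V+V_w)·°P
V_w = 21.5·((1.096−1)/(1.052−1)−1) = 18.1923
V_final = 21.5 + 18.1923 = 39.6923
°P = 259 − 259/1.052 = 12.8023
cells = 1.19·39.6923·12.8023

604.7010 billion cells


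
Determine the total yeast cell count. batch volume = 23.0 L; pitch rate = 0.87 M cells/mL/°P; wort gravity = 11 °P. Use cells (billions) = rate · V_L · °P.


cells = 0.87 · 23.0 · 11

220.1100 billion cells


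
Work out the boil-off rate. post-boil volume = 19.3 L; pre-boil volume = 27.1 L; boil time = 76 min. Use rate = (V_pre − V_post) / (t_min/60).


rate = (27.1 − 19.3) / (76/60)

6.1579 L/hr


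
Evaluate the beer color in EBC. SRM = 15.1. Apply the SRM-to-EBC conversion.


EBC = SRM · 1.97
EBC = 15.1 · 1.97

29.7470 EBC


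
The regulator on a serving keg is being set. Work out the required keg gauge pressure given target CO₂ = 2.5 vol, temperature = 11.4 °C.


psi = vols/(0.01821 + 0.09011·e^(−0.04·T)) − 14.695
psi = 2.5/(0.01821 + 0.09011·e^(−0.04·11.4)) − 14.695

18.4954 psi


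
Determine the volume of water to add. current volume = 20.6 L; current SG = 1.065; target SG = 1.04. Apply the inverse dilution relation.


V_water = V·((SG_curr − 1)/(SG_target − 1) − 1)
V_water = 20.6·((1.065 − 1)/(1.04 − 1) − 1)

12.8750 L


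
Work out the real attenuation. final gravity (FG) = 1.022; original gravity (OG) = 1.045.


AA = (OG−FG)/(OG−1)·100;  RA = AA·0.8192
AA = (1.045 − 1.022)/(1.045 − 1)·100 = 51.1111
RA = 51.1111·0.8192

41.8702 %


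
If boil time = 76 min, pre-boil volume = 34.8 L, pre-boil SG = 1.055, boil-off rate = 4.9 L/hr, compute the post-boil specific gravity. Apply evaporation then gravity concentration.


V_post = V_pre − rate·(t/60);  SG_post = 1 + (SG_pre−1)·V_pre/V_post
V_post = 34.8 − 4.9·(76/60) = 28.5933
SG_post = 1 + (1.055 − 1)·34.8/28.5933

1.0669


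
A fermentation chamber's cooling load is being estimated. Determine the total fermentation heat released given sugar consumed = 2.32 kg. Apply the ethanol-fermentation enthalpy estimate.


Q = m_sugar · 590 kJ/kg
Q = 2.32 · 590

1368.8000 kJ


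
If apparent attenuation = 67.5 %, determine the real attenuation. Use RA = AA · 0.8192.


RA = 67.5 · 0.8192

55.2960 %


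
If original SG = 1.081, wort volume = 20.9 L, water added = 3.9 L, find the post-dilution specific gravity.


SG_new = 1 + (SG_old − 1)·V_old/(V_old + V_water)
pts = (1.081 − 1)·1000·20.9/(20.9 + 3.9) = 68.2621
SG_new = 1 + 68.2621/1000

1.0683


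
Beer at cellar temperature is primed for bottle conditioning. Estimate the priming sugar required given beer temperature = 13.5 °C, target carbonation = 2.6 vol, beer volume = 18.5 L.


residual = 14.695·(0.01821 + 0.09011·e^(−0.04·T));  sugar = (target − residual)·4.0·V
residual = 14.695·(0.01821 + 0.09011·e^(−0.04·13.5)) = 1.0393
sugar = (2.6 − 1.0393)·4.0·18.5

115.4954 g


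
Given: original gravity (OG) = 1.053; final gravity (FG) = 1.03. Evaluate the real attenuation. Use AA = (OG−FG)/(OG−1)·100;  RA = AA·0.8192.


AA = (1.053 − 1.03)/(1.053 − 1)·100 = 43.3962
RA = 43.3962·0.8192

35.5502 %


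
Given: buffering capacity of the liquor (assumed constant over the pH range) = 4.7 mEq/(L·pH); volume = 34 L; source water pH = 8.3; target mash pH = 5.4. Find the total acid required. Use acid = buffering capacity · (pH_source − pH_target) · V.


acid = 4.7 · (8.3 − 5.4) · 34

463.4200 mEq


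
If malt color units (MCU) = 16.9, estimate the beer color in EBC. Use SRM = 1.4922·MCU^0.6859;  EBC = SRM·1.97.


SRM = 1.4922·16.9^0.6859 = 10.3761
EBC = 10.3761·1.97

20.4409 EBC


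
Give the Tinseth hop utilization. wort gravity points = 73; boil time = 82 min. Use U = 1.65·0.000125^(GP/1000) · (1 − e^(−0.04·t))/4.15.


bigness = 1.65·0.000125^(73/1000) = 0.8562
boil_factor = (1 − e^(−0.04·82))/4.15 = 0.2319
U = 0.8562 · 0.2319

0.1985


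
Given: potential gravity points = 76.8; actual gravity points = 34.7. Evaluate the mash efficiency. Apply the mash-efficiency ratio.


efficiency = actual / potential × 100
efficiency = 34.7 / 76.8 × 100

45.1823 %


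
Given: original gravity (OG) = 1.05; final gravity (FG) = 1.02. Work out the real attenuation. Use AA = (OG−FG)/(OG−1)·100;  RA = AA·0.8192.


AA = (1.05 − 1.02)/(1.05 − 1)·100 = 60.0000
RA = 60.0000·0.8192

49.1520 %


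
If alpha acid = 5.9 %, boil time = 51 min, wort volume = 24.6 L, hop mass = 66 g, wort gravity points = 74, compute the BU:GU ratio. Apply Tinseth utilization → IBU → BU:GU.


U = 1.65·0.000125^(GP/1000)·(1−e^(−0.04t))/4.15;  IBU = (α/100)·m·U·1000/V;  BU:GU = IBU/GP
U = 1.65·0.000125^(74/1000)·(1−e^(−0.04·51))/4.15 = 0.1779
IBU = (5.9/100)·66·0.1779·1000/24.6 = 28.1561
BU:GU = 28.1561/74

0.3805


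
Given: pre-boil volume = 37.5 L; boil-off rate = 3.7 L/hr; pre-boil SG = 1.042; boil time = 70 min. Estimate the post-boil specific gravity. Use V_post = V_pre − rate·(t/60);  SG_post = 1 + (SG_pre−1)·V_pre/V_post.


V_post = 37.5 − 3.7·(70/60) = 33.1833
SG_post = 1 + (1.042 − 1)·37.5/33.1833

1.0475


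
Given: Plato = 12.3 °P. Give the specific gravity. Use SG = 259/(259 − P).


SG = 259/(259 − 12.3)

1.0499


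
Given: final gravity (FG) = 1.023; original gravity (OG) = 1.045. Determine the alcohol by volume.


ABV = (OG − FG) · 131.25
ABV = (1.045 − 1.023) · 131.25

2.8875 % ABV


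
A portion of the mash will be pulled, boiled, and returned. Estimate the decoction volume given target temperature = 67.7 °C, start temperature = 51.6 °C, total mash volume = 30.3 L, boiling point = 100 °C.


V_dec = V_total·(T_target − T_start)/(T_boil − T_start)
V_dec = 30.3·(67.7 − 51.6)/(100 − 51.6)

10.0791 L


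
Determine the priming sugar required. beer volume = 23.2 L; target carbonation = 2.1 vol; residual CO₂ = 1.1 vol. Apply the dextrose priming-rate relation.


sugar = (target − residual)·4.0·V
sugar = (2.1 − 1.1)·4.0·23.2

92.8000 g


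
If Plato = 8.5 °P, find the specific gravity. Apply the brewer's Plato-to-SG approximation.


SG = 259/(259 − P)
SG = 259/(259 − 8.5)

1.0339


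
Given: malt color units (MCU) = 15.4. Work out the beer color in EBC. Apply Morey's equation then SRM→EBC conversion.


SRM = 1.4922·MCU^0.6859;  EBC = SRM·1.97
SRM = 1.4922·15.4^0.6859 = 9.7353
EBC = 9.7353·1.97

19.1785 EBC


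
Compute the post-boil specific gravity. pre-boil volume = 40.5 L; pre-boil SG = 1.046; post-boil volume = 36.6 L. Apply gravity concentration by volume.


SG_post = 1 + (SG_pre − 1)·V_pre/V_post
pts_pre = (1.046 − 1)·1000 = 46.0000
pts_post = 46.0000·40.5/36.6 = 50.9016
SG_post = 1 + 50.9016/1000

1.0509


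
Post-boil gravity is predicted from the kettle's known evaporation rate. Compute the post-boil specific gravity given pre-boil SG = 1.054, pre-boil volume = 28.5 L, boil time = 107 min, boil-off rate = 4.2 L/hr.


V_post = V_pre − rate·(t/60);  SG_post = 1 + (SG_pre−1)·V_pre/V_post
V_post = 28.5 − 4.2·(107/60) = 21.0100
SG_post = 1 + (1.054 − 1)·28.5/21.0100

1.0733


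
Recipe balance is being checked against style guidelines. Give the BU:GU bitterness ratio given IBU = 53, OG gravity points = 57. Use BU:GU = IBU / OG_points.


BU:GU = 53 / 57

0.9298


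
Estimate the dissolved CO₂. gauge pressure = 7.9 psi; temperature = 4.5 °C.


vols = (P + 14.695)·(0.01821 + 0.09011·e^(−0.04·T))
vols = (7.9 + 14.695)·(0.01821 + 0.09011·e^(−0.04·4.5))

2.1121 volumes


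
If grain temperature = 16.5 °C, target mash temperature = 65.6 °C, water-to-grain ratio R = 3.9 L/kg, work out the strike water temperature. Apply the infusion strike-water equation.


T_strike = (0.41/R)·(T_mash − T_grain) + T_mash
T_strike = (0.41/3.9)·(65.6 − 16.5) + 65.6

70.7618 °C


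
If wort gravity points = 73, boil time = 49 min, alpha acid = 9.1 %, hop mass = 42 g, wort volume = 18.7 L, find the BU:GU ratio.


U = 1.65·0.000125^(GP/1000)·(1−e^(−0.04t))/4.15;  IBU = (α/100)·m·U·1000/V;  BU:GU = IBU/GP
U = 1.65·0.000125^(73/1000)·(1−e^(−0.04·49))/4.15 = 0.1772
IBU = (9.1/100)·42·0.1772·1000/18.7 = 36.2263
BU:GU = 36.2263/73

0.4963


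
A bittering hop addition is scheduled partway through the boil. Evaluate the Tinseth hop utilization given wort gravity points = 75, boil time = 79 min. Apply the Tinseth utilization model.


U = 1.65·0.000125^(GP/1000) · (1 − e^(−0.04·t))/4.15
bigness = 1.65·0.000125^(75/1000) = 0.8409
boil_factor = (1 − e^(−0.04·79))/4.15 = 0.2307
U = 0.8409 · 0.2307

0.1940


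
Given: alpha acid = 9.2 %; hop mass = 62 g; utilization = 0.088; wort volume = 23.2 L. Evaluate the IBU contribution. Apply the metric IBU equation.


IBU = (α/100)·mass·U·1000 / V
IBU = (9.2/100)·62·0.088·1000 / 23.2

21.6359 IBU


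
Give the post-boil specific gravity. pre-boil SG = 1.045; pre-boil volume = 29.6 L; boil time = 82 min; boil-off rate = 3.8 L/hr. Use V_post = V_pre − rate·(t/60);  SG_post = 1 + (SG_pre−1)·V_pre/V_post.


V_post = 29.6 − 3.8·(82/60) = 24.4067
SG_post = 1 + (1.045 − 1)·29.6/24.4067

1.0546


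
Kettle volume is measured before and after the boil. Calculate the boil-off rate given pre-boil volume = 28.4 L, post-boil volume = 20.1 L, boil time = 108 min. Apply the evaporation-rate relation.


rate = (V_pre − V_post) / (t_min/60)
rate = (28.4 − 20.1) / (108/60)

4.6111 L/hr


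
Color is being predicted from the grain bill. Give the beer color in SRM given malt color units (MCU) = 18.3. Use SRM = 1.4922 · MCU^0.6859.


SRM = 1.4922 · 18.3^0.6859

10.9583 SRM


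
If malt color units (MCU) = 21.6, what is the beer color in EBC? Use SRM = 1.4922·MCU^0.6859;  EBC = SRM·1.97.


SRM = 1.4922·21.6^0.6859 = 12.2780
EBC = 12.2780·1.97

24.1877 EBC


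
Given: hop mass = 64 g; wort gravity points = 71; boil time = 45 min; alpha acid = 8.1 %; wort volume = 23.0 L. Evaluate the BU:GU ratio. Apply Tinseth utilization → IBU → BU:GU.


U = 1.65·0.000125^(GP/1000)·(1−e^(−0.04t))/4.15;  IBU = (α/100)·m·U·1000/V;  BU:GU = IBU/GP
U = 1.65·0.000125^(71/1000)·(1−e^(−0.04·45))/4.15 = 0.1753
IBU = (8.1/100)·64·0.1753·1000/23.0 = 39.5171
BU:GU = 39.5171/71

0.5566


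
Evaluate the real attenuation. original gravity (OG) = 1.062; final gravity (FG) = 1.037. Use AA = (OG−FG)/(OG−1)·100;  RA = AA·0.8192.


AA = (1.062 − 1.037)/(1.062 − 1)·100 = 40.3226
RA = 40.3226·0.8192

33.0323 %


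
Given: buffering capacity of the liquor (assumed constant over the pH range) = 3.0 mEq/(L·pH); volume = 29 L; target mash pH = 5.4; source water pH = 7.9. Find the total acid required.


acid = buffering capacity · (pH_source − pH_target) · V
acid = 3.0 · (7.9 − 5.4) · 29

217.5000 mEq


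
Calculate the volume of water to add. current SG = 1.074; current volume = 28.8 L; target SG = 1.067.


V_water = V·((SG_curr − 1)/(SG_target − 1) − 1)
V_water = 28.8·((1.074 − 1)/(1.067 − 1) − 1)

3.0090 L


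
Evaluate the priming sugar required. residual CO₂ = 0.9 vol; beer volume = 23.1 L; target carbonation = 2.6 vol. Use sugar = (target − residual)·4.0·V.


sugar = (2.6 − 0.9)·4.0·23.1

157.0800 g


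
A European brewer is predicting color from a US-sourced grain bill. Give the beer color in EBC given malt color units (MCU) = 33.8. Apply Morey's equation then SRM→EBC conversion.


SRM = 1.4922·MCU^0.6859;  EBC = SRM·1.97
SRM = 1.4922·33.8^0.6859 = 16.6921
EBC = 16.6921·1.97

32.8834 EBC


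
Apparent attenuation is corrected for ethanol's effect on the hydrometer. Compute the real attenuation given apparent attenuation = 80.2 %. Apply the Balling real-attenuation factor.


RA = AA · 0.8192
RA = 80.2 · 0.8192

65.6998 %


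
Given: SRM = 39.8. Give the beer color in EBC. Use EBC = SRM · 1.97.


EBC = 39.8 · 1.97

78.4060 EBC


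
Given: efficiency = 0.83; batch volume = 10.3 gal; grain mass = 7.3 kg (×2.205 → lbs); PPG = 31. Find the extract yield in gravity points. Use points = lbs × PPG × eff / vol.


lbs = 7.3 × 2.205 = 16.0965
points = 16.0965 × 31 × 0.83 / 10.3

40.2100 points


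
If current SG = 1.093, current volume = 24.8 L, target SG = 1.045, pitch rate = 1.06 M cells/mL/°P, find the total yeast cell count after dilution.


V_w = V·((SG_c−1)/(SG_t−1)−1);  °P = 259 − 259/SG_t;  cells = rate·(V+V_w)·°P
V_w = 24.8·((1.093−1)/(1.045−1)−1) = 26.4533
V_final = 24.8 + 26.4533 = 51.2533
°P = 259 − 259/1.045 = 11.1531
cells = 1.06·51.2533·11.1531

605.9321 billion cells


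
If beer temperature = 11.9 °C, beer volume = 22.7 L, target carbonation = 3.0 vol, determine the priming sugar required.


residual = 14.695·(0.01821 + 0.09011·e^(−0.04·T));  sugar = (target − residual)·4.0·V
residual = 14.695·(0.01821 + 0.09011·e^(−0.04·11.9)) = 1.0903
sugar = (3.0 − 1.0903)·4.0·22.7

173.4051 g


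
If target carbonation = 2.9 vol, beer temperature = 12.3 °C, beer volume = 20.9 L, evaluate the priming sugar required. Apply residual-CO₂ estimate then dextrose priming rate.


residual = 14.695·(0.01821 + 0.09011·e^(−0.04·T));  sugar = (target − residual)·4.0·V
residual = 14.695·(0.01821 + 0.09011·e^(−0.04·12.3)) = 1.0772
sugar = (2.9 − 1.0772)·4.0·20.9

152.3865 g


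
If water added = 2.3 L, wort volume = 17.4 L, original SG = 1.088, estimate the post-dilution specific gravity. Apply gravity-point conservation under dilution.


SG_new = 1 + (SG_old − 1)·V_old/(V_old + V_water)
pts = (1.088 − 1)·1000·17.4/(17.4 + 2.3) = 77.7259
SG_new = 1 + 77.7259/1000

1.0777


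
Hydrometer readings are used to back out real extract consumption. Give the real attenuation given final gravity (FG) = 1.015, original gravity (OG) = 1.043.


AA = (OG−FG)/(OG−1)·100;  RA = AA·0.8192
AA = (1.043 − 1.015)/(1.043 − 1)·100 = 65.1163
RA = 65.1163·0.8192

53.3433 %


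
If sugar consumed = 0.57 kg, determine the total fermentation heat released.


Q = m_sugar · 590 kJ/kg
Q = 0.57 · 590

336.3000 kJ


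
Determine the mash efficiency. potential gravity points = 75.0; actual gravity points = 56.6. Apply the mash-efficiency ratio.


efficiency = actual / potential × 100
efficiency = 56.6 / 75.0 × 100

75.4667 %


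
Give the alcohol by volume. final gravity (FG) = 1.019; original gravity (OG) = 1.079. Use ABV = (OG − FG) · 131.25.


ABV = (1.079 − 1.019) · 131.25

7.8750 % ABV


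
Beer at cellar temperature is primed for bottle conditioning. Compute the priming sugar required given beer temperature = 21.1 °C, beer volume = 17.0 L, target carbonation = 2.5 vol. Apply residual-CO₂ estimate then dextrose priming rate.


residual = 14.695·(0.01821 + 0.09011·e^(−0.04·T));  sugar = (target − residual)·4.0·V
residual = 14.695·(0.01821 + 0.09011·e^(−0.04·21.1)) = 0.8370
sugar = (2.5 − 0.8370)·4.0·17.0

113.0860 g


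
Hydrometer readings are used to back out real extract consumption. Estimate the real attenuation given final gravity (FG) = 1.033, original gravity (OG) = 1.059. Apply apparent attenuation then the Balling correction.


AA = (OG−FG)/(OG−1)·100;  RA = AA·0.8192
AA = (1.059 − 1.033)/(1.059 − 1)·100 = 44.0678
RA = 44.0678·0.8192

36.1003 %


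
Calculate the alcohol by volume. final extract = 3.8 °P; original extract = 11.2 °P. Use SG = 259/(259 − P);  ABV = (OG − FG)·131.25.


OG = 259/(259 − 11.2) = 1.0452
FG = 259/(259 − 3.8) = 1.0149
ABV = (1.0452 − 1.0149)·131.25

3.9779 % ABV


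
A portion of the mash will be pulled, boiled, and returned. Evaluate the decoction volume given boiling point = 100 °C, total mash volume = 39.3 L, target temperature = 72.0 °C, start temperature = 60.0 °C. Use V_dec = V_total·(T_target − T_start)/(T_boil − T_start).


V_dec = 39.3·(72.0 − 60.0)/(100 − 60.0)

11.7900 L


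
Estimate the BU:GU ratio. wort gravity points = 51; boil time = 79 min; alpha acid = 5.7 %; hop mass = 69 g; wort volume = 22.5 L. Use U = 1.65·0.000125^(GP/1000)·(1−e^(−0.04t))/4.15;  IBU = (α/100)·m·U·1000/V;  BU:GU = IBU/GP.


U = 1.65·0.000125^(51/1000)·(1−e^(−0.04·79))/4.15 = 0.2407
IBU = (5.7/100)·69·0.2407·1000/22.5 = 42.0816
BU:GU = 42.0816/51

0.8251


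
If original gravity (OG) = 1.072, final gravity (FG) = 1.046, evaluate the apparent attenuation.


AA = (OG − FG)/(OG − 1) · 100
AA = (1.072 − 1.046)/(1.072 − 1) · 100

36.1111 %


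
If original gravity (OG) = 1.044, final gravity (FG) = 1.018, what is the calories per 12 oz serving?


ABW = (OG−FG)·131.25·0.79/FG;  °P = 259 − 259/SG (for OG→OE and FG→AE);  RE = 0.1808·OE + 0.8192·AE;  Cal = (6.9·ABW + 4·(RE−0.1))·FG·3.55
ABW = (1.044 − 1.018)·131.25·0.79/1.018 = 2.6482
OE = 259 − 259/1.044 = 10.9157 °P
AE = 259 − 259/1.018 = 4.5796 °P
RE = 0.1808·10.9157 + 0.8192·4.5796 = 5.7251 °P
Cal = (6.9·2.6482 + 4·(5.7251−0.1))·1.018·3.55

147.3503 kcal


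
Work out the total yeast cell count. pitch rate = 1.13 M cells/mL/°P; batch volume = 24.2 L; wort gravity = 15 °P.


cells (billions) = rate · V_L · °P
cells = 1.13 · 24.2 · 15

410.1900 billion cells


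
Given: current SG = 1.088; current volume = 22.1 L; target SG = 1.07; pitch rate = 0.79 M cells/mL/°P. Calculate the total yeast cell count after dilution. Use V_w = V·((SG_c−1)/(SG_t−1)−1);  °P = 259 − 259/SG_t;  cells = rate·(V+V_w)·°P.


V_w = 22.1·((1.088−1)/(1.07−1)−1) = 5.6829
V_final = 22.1 + 5.6829 = 27.7829
°P = 259 − 259/1.07 = 16.9439
cells = 0.79·27.7829·16.9439

371.8930 billion cells


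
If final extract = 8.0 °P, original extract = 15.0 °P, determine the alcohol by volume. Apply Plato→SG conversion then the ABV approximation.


SG = 259/(259 − P);  ABV = (OG − FG)·131.25
OG = 259/(259 − 15.0) = 1.0615
FG = 259/(259 − 8.0) = 1.0319
ABV = (1.0615 − 1.0319)·131.25

3.8854 % ABV


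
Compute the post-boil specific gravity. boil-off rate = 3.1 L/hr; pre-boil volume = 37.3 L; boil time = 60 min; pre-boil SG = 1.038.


V_post = V_pre − rate·(t/60);  SG_post = 1 + (SG_pre−1)·V_pre/V_post
V_post = 37.3 − 3.1·(60/60) = 34.2000
SG_post = 1 + (1.038 − 1)·37.3/34.2000

1.0414


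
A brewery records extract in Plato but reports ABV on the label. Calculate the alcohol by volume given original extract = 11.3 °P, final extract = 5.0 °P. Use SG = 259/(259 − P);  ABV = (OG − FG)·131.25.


OG = 259/(259 − 11.3) = 1.0456
FG = 259/(259 − 5.0) = 1.0197
ABV = (1.0456 − 1.0197)·131.25

3.4039 % ABV


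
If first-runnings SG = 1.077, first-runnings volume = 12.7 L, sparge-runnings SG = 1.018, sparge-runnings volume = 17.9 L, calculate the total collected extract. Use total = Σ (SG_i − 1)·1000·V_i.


first = (1.077 − 1)·1000·12.7 = 977.9000
sparge = (1.018 − 1)·1000·17.9 = 322.2000
total = 977.9000 + 322.2000

1300.1000 gravity·L


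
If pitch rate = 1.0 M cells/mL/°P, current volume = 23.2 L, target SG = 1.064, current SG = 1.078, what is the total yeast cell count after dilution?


V_w = V·((SG_c−1)/(SG_t−1)−1);  °P = 259 − 259/SG_t;  cells = rate·(V+V_w)·°P
V_w = 23.2·((1.078−1)/(1.064−1)−1) = 5.0750
V_final = 23.2 + 5.0750 = 28.2750
°P = 259 − 259/1.064 = 15.5789
cells = 1.0·28.2750·15.5789

440.4947 billion cells


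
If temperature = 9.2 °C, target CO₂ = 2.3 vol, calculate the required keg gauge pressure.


psi = vols/(0.01821 + 0.09011·e^(−0.04·T)) − 14.695
psi = 2.3/(0.01821 + 0.09011·e^(−0.04·9.2)) − 14.695

13.8492 psi


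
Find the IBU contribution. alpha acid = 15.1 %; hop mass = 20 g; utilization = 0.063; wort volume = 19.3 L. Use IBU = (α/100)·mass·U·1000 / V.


IBU = (15.1/100)·20·0.063·1000 / 19.3

9.8580 IBU


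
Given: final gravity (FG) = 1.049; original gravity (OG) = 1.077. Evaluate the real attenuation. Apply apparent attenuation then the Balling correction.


AA = (OG−FG)/(OG−1)·100;  RA = AA·0.8192
AA = (1.077 − 1.049)/(1.077 − 1)·100 = 36.3636
RA = 36.3636·0.8192

29.7891 %


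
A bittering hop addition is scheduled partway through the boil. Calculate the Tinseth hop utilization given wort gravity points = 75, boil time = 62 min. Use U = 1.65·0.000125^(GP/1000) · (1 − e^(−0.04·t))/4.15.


bigness = 1.65·0.000125^(75/1000) = 0.8409
boil_factor = (1 − e^(−0.04·62))/4.15 = 0.2208
U = 0.8409 · 0.2208

0.1857


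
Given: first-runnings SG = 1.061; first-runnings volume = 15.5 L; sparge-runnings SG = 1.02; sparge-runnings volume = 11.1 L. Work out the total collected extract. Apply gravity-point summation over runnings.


total = Σ (SG_i − 1)·1000·V_i
first = (1.061 − 1)·1000·15.5 = 945.5000
sparge = (1.02 − 1)·1000·11.1 = 222.0000
total = 945.5000 + 222.0000

1167.5000 gravity·L


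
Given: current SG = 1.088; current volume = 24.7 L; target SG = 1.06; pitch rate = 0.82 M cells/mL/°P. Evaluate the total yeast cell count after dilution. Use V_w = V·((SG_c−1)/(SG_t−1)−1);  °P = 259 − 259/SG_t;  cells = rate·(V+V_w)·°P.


V_w = 24.7·((1.088−1)/(1.06−1)−1) = 11.5267
V_final = 24.7 + 11.5267 = 36.2267
°P = 259 − 259/1.06 = 14.6604
cells = 0.82·36.2267·14.6604

435.4992 billion cells


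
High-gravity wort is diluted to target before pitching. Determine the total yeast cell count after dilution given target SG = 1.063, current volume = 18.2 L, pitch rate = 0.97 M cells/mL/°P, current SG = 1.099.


V_w = V·((SG_c−1)/(SG_t−1)−1);  °P = 259 − 259/SG_t;  cells = rate·(V+V_w)·°P
V_w = 18.2·((1.099−1)/(1.063−1)−1) = 10.4000
V_final = 18.2 + 10.4000 = 28.6000
°P = 259 − 259/1.063 = 15.3500
cells = 0.97·28.6000·15.3500

425.8384 billion cells


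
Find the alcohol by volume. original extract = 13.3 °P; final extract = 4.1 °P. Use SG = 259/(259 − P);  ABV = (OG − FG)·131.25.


OG = 259/(259 − 13.3) = 1.0541
FG = 259/(259 − 4.1) = 1.0161
ABV = (1.0541 − 1.0161)·131.25

4.9936 % ABV


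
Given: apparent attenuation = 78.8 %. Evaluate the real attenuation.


RA = AA · 0.8192
RA = 78.8 · 0.8192

64.5530 %


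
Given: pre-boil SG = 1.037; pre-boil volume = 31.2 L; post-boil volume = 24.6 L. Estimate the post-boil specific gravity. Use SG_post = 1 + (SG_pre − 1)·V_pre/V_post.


pts_pre = (1.037 − 1)·1000 = 37.0000
pts_post = 37.0000·31.2/24.6 = 46.9268
SG_post = 1 + 46.9268/1000

1.0469


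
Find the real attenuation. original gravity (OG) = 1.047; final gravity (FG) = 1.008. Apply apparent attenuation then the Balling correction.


AA = (OG−FG)/(OG−1)·100;  RA = AA·0.8192
AA = (1.047 − 1.008)/(1.047 − 1)·100 = 82.9787
RA = 82.9787·0.8192

67.9762 %


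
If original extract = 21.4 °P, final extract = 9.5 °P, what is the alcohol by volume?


SG = 259/(259 − P);  ABV = (OG − FG)·131.25
OG = 259/(259 − 21.4) = 1.0901
FG = 259/(259 − 9.5) = 1.0381
ABV = (1.0901 − 1.0381)·131.25

6.8238 % ABV


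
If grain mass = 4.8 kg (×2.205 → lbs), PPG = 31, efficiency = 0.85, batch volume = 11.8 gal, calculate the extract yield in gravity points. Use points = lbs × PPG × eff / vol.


lbs = 4.8 × 2.205 = 10.5840
points = 10.5840 × 31 × 0.85 / 11.8

23.6346 points


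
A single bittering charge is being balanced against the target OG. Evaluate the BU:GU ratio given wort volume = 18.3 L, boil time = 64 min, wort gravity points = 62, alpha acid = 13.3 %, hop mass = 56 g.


U = 1.65·0.000125^(GP/1000)·(1−e^(−0.04t))/4.15;  IBU = (α/100)·m·U·1000/V;  BU:GU = IBU/GP
U = 1.65·0.000125^(62/1000)·(1−e^(−0.04·64))/4.15 = 0.2101
IBU = (13.3/100)·56·0.2101·1000/18.3 = 85.5246
BU:GU = 85.5246/62

1.3794


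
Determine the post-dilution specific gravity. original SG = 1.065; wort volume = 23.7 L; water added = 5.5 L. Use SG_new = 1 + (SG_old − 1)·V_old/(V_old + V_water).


pts = (1.065 − 1)·1000·23.7/(23.7 + 5.5) = 52.7568
SG_new = 1 + 52.7568/1000

1.0528


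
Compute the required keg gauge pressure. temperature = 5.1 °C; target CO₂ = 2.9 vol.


psi = vols/(0.01821 + 0.09011·e^(−0.04·T)) − 14.695
psi = 2.9/(0.01821 + 0.09011·e^(−0.04·5.1)) − 14.695

16.9329 psi


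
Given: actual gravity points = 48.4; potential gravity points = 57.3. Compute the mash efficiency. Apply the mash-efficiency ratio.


efficiency = actual / potential × 100
efficiency = 48.4 / 57.3 × 100

84.4677 %


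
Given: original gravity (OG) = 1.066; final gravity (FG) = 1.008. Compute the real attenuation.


AA = (OG−FG)/(OG−1)·100;  RA = AA·0.8192
AA = (1.066 − 1.008)/(1.066 − 1)·100 = 87.8788
RA = 87.8788·0.8192

71.9903 %


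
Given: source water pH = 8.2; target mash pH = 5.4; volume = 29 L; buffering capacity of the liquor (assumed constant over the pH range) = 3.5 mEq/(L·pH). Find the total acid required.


acid = buffering capacity · (pH_source − pH_target) · V
acid = 3.5 · (8.2 − 5.4) · 29

284.2000 mEq
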